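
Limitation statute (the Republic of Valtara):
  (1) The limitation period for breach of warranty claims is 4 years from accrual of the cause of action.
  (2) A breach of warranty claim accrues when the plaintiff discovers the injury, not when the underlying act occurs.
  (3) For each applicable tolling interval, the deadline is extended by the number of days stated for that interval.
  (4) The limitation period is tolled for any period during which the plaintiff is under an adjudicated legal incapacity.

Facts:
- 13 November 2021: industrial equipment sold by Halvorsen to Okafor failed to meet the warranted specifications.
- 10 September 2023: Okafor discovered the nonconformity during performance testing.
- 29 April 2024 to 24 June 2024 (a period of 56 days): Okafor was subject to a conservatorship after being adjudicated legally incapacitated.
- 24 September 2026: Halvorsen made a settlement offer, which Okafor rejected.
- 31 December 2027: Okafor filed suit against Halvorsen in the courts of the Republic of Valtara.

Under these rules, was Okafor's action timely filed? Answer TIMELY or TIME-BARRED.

TIME-BARRED

The claim did not accrue until Okafor discovered the injury on 10 September 2023; the 13 November 2021 act date does not start the clock under the stated rule.
The untolled deadline — 4 years after 10 September 2023 — is 10 September 2027.
Because the plaintiff's legal incapacity ran from 29 April 2024 to 24 June 2024, the deadline is extended by 56 days to 5 November 2027.
None of the other events listed affects the running of the period under the stated rules.
The 31 December 2027 filing falls after the 5 November 2027 deadline; the claim is time-barred.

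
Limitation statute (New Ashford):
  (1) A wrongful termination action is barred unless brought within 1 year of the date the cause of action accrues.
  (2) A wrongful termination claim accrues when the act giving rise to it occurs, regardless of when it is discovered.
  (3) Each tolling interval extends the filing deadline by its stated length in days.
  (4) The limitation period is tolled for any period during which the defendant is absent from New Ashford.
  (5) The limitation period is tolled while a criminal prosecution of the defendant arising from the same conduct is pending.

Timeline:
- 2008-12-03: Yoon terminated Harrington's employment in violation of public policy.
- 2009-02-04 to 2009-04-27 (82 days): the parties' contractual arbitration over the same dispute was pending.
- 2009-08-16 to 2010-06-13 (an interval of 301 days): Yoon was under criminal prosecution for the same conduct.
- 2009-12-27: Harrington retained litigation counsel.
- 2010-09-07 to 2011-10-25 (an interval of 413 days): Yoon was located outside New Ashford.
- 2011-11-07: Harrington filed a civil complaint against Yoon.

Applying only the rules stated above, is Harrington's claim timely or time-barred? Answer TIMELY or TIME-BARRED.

The claim accrued on 2008-12-03, when the wrongful act occurred.
The untolled deadline — 1 year after 2008-12-03 — is 2009-12-03.
The pending criminal prosecution from 2009-08-16 to 2010-06-13 tolled the period for 301 days, extending the deadline to 2010-09-30.
Because the defendant's absence from the jurisdiction ran from 2010-09-07 to 2011-10-25, the deadline is extended by 413 days to 2011-11-17.
No stated provision tolls the period for a pending arbitration, so the interval from 2009-02-04 to 2009-04-27 has no effect on the deadline.
The other events in the timeline have no effect on the limitation period under the stated rules.
Filing on 2011-11-07 beat the 2011-11-17 deadline — the action is timely.

TIMELY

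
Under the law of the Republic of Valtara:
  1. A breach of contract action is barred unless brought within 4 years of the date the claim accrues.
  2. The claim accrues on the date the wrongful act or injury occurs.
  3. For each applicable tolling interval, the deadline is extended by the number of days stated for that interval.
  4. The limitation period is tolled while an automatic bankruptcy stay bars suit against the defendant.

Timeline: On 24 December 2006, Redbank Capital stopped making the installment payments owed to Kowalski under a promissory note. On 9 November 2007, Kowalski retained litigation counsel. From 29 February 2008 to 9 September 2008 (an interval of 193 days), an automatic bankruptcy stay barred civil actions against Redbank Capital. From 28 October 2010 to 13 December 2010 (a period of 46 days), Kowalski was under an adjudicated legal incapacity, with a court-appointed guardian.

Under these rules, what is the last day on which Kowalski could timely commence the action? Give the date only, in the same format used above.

5 July 2011

The limitation period began to run on 24 December 2006.
Adding the 4 years base period to 24 December 2006 gives a deadline of 24 December 2010, before any tolling.
The automatic bankruptcy stay from 29 February 2008 to 9 September 2008 tolled the period for 193 days, extending the deadline to 5 July 2011.
Although the plaintiff's incapacity ran from 28 October 2010 to 13 December 2010, the stated rules do not make that a tolling event, so it is disregarded.
Nothing else in the chronology tolls or restarts the period.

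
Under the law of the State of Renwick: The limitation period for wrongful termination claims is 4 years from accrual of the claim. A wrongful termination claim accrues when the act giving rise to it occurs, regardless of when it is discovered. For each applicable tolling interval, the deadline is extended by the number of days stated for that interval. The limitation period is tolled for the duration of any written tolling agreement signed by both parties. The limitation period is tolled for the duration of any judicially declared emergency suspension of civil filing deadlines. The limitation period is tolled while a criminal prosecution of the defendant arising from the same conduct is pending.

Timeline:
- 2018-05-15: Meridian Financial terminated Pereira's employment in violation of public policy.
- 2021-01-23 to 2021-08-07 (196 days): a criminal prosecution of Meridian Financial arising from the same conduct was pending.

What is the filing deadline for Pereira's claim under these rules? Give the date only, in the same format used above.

2022-11-27

The claim accrued on 2018-05-15, when the wrongful act occurred.
4 years from 2018-05-15 is 2022-05-15.
The pending criminal prosecution from 2021-01-23 to 2021-08-07 tolled the period for 196 days, extending the deadline to 2022-11-27.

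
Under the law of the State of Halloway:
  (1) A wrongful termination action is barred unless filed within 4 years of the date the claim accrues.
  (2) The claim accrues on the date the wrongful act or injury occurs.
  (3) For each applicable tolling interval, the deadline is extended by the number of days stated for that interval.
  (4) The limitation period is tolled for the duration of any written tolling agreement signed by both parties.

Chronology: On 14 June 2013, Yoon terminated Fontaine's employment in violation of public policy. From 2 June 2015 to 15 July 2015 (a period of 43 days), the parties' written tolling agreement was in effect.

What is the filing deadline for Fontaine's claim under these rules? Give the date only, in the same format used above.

The claim accrued on 14 June 2013, when the wrongful act occurred.
Adding the 4 years base period to 14 June 2013 gives a deadline of 14 June 2017, before any tolling.
The written tolling agreement from 2 June 2015 to 15 July 2015 tolled the period for 43 days, extending the deadline to 27 July 2017.

27 July 2017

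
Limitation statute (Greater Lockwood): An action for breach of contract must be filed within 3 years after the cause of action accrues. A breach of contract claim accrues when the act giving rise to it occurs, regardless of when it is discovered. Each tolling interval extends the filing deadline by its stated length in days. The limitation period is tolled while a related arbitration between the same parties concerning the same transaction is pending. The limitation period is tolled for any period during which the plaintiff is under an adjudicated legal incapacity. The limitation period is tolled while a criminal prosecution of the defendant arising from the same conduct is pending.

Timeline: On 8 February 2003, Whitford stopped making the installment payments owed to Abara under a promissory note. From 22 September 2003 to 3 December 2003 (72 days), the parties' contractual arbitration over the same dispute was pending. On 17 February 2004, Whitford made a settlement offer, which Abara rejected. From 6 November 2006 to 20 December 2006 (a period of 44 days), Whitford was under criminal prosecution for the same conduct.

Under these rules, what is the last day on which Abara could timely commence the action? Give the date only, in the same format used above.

21 April 2006

The limitation period began to run on 8 February 2003.
The untolled deadline — 3 years after 8 February 2003 — is 8 February 2006.
Because the pending related arbitration ran from 22 September 2003 to 3 December 2003, the deadline is extended by 72 days to 21 April 2006.
By the time the pending criminal prosecution began on 6 November 2006, the limitation period had already expired on 21 April 2006; that interval cannot revive it.
Nothing else in the chronology tolls or restarts the period.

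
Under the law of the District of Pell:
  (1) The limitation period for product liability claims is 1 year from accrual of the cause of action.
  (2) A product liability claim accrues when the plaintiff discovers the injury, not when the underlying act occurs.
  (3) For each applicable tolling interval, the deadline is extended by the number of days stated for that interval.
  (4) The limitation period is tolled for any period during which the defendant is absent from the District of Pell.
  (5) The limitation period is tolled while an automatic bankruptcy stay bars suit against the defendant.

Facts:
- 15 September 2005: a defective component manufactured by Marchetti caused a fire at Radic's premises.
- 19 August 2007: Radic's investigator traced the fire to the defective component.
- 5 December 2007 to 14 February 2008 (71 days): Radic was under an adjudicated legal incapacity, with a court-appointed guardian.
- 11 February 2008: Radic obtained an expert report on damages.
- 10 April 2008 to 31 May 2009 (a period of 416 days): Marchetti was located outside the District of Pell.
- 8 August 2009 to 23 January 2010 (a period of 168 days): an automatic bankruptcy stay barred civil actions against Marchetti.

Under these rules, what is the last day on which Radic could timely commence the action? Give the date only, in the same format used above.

The claim did not accrue until Radic discovered the injury on 19 August 2007; the 15 September 2005 act date does not start the clock under the stated rule.
Adding the 1 year base period to 19 August 2007 gives a deadline of 19 August 2008, before any tolling.
Because the defendant's absence from the jurisdiction ran from 10 April 2008 to 31 May 2009, the deadline is extended by 416 days to 9 October 2009.
Because the automatic bankruptcy stay ran from 8 August 2009 to 23 January 2010, the deadline is extended by 168 days to 26 March 2010.
The plaintiff's legal incapacity from 5 December 2007 to 14 February 2008 does not toll the period, because no stated rule makes the plaintiff's incapacity a tolling event.
Nothing else in the chronology tolls or restarts the period.

26 March 2010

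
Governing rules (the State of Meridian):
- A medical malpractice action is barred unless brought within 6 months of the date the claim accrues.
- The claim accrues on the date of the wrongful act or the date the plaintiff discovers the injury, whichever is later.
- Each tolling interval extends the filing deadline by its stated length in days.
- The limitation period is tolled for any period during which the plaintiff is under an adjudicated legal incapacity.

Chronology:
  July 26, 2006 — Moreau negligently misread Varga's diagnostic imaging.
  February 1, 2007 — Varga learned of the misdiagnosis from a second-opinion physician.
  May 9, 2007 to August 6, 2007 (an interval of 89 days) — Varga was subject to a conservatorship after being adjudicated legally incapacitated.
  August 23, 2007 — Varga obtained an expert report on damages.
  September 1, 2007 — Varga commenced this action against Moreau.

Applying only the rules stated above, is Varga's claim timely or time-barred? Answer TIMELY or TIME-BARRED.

Because discovery on February 1, 2007 post-dates the July 26, 2006 act, accrual under the later-of rule falls on February 1, 2007.
The untolled deadline — 6 months after February 1, 2007 — is August 1, 2007.
Because the plaintiff's legal incapacity ran from May 9, 2007 to August 6, 2007, the deadline is extended by 89 days to October 29, 2007.
None of the other events listed affects the running of the period under the stated rules.
Varga filed on September 1, 2007, before the October 29, 2007 deadline, so the action is timely.

TIMELY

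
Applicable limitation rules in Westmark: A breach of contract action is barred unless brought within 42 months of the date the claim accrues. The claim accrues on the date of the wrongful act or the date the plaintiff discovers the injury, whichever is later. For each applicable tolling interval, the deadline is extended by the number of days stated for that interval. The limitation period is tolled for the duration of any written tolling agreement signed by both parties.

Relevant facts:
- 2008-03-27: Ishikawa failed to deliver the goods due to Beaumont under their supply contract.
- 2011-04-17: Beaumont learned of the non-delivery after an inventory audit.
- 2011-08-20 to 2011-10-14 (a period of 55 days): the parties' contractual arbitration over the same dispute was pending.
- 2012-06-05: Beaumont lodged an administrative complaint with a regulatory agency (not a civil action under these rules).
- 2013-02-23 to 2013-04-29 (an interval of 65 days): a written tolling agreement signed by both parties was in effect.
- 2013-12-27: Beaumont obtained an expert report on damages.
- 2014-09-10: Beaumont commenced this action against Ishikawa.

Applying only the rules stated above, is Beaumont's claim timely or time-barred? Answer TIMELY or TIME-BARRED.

Taking the later of the act (2008-03-27) and discovery (2011-04-17), the claim accrued on 2011-04-17.
42 months from 2011-04-17 is 2014-10-17.
The written tolling agreement from 2013-02-23 to 2013-04-29 tolled the period for 65 days, extending the deadline to 2014-12-21.
The pending related arbitration from 2011-08-20 to 2011-10-14 does not toll the period, because no stated rule makes a pending arbitration a tolling event.
Nothing else in the chronology tolls or restarts the period.
Filing on 2014-09-10 beat the 2014-12-21 deadline — the action is timely.

TIMELY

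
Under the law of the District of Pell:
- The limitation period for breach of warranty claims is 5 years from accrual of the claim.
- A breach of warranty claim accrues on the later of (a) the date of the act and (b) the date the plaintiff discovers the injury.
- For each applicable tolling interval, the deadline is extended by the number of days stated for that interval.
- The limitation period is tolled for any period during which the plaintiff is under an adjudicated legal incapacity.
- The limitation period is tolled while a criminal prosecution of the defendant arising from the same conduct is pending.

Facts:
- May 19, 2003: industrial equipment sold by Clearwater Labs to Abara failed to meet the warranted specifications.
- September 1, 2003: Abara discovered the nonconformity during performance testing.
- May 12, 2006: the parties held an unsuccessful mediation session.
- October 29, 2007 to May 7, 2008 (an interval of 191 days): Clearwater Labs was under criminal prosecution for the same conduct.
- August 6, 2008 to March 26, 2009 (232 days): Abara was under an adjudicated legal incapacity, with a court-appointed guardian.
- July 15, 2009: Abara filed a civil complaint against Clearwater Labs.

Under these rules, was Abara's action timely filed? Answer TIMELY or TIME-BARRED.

TIMELY

Taking the later of the act (May 19, 2003) and discovery (September 1, 2003), the claim accrued on September 1, 2003.
5 years from September 1, 2003 is September 1, 2008.
The period was tolled for 191 days by the pending criminal prosecution (October 29, 2007 to May 7, 2008), pushing the deadline to March 11, 2009.
The plaintiff's legal incapacity from August 6, 2008 to March 26, 2009 tolled the period for 232 days, extending the deadline to October 29, 2009.
None of the other events listed affects the running of the period under the stated rules.
The July 15, 2009 filing precedes the October 29, 2009 deadline; the claim is timely.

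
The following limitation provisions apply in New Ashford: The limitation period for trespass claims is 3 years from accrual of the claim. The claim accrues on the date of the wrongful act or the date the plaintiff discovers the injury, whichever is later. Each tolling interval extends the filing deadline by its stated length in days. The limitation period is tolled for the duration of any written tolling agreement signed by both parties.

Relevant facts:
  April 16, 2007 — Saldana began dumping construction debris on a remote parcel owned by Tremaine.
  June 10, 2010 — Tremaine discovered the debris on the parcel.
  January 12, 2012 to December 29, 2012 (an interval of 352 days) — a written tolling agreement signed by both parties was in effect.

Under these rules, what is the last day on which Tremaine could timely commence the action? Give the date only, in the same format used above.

May 28, 2014

Because discovery on June 10, 2010 post-dates the April 16, 2007 act, accrual under the later-of rule falls on June 10, 2010.
Adding the 3 years base period to June 10, 2010 gives a deadline of June 10, 2013, before any tolling.
The period was tolled for 352 days by the written tolling agreement (January 12, 2012 to December 29, 2012), pushing the deadline to May 28, 2014.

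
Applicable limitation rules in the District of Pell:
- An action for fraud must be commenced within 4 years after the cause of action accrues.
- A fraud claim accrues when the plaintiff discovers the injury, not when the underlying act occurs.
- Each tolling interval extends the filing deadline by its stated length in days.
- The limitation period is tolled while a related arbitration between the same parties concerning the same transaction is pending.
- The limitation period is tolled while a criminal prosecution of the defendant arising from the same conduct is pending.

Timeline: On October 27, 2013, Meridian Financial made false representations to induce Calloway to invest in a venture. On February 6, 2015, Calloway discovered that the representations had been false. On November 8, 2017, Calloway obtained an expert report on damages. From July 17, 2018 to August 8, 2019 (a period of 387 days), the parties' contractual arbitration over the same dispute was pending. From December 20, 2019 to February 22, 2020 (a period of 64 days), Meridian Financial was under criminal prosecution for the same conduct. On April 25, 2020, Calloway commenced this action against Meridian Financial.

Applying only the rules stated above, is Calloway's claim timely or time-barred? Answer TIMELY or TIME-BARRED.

TIMELY

Accrual is tied to discovery, so the period began on February 6, 2015 rather than on October 27, 2013 when the act occurred.
4 years from February 6, 2015 is February 6, 2019.
The pending related arbitration from July 17, 2018 to August 8, 2019 tolled the period for 387 days, extending the deadline to February 28, 2020.
The period was tolled for 64 days by the pending criminal prosecution (December 20, 2019 to February 22, 2020), pushing the deadline to May 2, 2020.
Nothing else in the chronology tolls or restarts the period.
Filing on April 25, 2020 beat the May 2, 2020 deadline — the action is timely.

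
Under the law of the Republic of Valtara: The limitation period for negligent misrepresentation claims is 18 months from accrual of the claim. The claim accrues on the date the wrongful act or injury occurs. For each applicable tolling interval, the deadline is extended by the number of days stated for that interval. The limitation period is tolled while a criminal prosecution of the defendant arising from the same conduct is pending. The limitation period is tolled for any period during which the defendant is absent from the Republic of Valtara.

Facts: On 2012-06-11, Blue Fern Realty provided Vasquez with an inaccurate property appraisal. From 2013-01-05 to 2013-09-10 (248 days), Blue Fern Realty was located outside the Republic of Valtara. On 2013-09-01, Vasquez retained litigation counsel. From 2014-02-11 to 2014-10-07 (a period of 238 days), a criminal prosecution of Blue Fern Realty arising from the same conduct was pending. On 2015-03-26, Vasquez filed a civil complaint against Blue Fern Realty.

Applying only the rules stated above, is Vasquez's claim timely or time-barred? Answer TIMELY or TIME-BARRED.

The limitation period began to run on 2012-06-11.
Adding the 18 months base period to 2012-06-11 gives a deadline of 2013-12-11, before any tolling.
The defendant's absence from the jurisdiction from 2013-01-05 to 2013-09-10 tolled the period for 248 days, extending the deadline to 2014-08-16.
The period was tolled for 238 days by the pending criminal prosecution (2014-02-11 to 2014-10-07), pushing the deadline to 2015-04-11.
Nothing else in the chronology tolls or restarts the period.
Vasquez filed on 2015-03-26, before the 2015-04-11 deadline, so the action is timely.

TIMELY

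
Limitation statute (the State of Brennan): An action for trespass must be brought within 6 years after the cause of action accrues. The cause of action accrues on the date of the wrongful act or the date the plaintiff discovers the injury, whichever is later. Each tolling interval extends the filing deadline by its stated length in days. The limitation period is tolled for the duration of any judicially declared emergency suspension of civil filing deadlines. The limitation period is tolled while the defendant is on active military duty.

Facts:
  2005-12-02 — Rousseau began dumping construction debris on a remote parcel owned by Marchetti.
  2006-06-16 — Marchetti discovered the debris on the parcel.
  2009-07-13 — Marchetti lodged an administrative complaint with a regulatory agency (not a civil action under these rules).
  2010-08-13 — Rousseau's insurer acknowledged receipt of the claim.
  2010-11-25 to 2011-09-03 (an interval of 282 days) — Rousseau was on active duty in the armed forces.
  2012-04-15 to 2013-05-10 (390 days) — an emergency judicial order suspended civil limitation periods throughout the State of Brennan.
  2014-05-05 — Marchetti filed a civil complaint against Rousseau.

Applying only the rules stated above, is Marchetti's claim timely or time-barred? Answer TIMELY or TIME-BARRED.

TIME-BARRED

Because discovery on 2006-06-16 post-dates the 2005-12-02 act, accrual under the later-of rule falls on 2006-06-16.
6 years from 2006-06-16 is 2012-06-16.
The period was tolled for 282 days by the defendant's active military service (2010-11-25 to 2011-09-03), pushing the deadline to 2013-03-25.
Because the emergency suspension of filing deadlines ran from 2012-04-15 to 2013-05-10, the deadline is extended by 390 days to 2014-04-19.
The other events in the timeline have no effect on the limitation period under the stated rules.
Marchetti filed on 2014-05-05, after the 2014-04-19 deadline, so the action is time-barred.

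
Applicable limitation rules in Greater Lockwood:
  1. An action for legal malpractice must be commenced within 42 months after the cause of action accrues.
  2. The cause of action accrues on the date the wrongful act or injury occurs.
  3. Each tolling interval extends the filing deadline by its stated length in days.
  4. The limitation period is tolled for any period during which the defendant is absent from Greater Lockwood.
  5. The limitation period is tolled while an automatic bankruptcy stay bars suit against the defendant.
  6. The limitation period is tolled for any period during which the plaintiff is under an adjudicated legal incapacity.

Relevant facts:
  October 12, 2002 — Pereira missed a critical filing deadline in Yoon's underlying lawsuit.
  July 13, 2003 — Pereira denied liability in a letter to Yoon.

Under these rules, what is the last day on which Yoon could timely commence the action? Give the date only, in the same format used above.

April 12, 2006

The claim accrued on October 12, 2002, when the wrongful act occurred.
Adding the 42 months base period to October 12, 2002 gives a deadline of April 12, 2006, before any tolling.
None of the other events listed affects the running of the period under the stated rules.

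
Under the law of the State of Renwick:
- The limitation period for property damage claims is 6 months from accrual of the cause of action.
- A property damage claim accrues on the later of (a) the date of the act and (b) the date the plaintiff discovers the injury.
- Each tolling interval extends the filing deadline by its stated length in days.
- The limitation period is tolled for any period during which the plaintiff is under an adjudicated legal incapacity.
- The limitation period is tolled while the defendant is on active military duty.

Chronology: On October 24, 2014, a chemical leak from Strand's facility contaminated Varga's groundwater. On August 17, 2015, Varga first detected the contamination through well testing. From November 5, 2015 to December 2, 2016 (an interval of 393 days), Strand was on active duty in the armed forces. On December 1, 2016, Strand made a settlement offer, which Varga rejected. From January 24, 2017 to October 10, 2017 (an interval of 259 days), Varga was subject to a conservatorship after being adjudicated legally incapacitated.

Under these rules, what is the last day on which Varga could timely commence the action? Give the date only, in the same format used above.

November 30, 2017

Because discovery on August 17, 2015 post-dates the October 24, 2014 act, accrual under the later-of rule falls on August 17, 2015.
6 months from August 17, 2015 is February 17, 2016.
The defendant's active military service from November 5, 2015 to December 2, 2016 tolled the period for 393 days, extending the deadline to March 16, 2017.
The plaintiff's legal incapacity from January 24, 2017 to October 10, 2017 tolled the period for 259 days, extending the deadline to November 30, 2017.
The other events in the timeline have no effect on the limitation period under the stated rules.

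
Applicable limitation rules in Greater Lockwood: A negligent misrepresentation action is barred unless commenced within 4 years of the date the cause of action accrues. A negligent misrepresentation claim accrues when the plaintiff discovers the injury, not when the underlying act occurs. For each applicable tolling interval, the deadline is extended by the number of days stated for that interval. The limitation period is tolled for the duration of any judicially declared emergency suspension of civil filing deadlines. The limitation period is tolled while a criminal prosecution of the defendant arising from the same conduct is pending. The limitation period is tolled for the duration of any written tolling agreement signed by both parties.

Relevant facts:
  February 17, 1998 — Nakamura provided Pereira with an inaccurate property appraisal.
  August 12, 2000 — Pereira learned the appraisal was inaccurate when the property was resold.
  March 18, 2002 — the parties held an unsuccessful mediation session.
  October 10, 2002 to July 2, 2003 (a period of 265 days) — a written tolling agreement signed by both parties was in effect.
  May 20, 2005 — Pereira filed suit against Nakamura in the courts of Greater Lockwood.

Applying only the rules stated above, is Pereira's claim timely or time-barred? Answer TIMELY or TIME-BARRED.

The claim did not accrue until Pereira discovered the injury on August 12, 2000; the February 17, 1998 act date does not start the clock under the stated rule.
4 years from August 12, 2000 is August 12, 2004.
The written tolling agreement from October 10, 2002 to July 2, 2003 tolled the period for 265 days, extending the deadline to May 4, 2005.
The other events in the timeline have no effect on the limitation period under the stated rules.
Pereira filed on May 20, 2005, after the May 4, 2005 deadline, so the action is time-barred.

TIME-BARRED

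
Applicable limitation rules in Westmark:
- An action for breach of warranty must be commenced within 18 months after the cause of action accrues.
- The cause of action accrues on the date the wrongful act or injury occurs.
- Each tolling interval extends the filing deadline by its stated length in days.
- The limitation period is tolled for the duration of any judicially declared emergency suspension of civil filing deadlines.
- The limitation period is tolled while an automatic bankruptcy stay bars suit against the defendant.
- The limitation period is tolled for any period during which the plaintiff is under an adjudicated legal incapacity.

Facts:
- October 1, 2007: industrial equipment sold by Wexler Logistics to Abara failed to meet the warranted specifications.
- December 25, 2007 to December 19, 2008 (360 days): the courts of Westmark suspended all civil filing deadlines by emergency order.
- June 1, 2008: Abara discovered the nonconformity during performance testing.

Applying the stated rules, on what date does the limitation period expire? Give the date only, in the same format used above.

Because the rule ties accrual to occurrence, the claim accrued on October 1, 2007, not on the June 1, 2008 discovery date.
The untolled deadline — 18 months after October 1, 2007 — is April 1, 2009.
The emergency suspension of filing deadlines from December 25, 2007 to December 19, 2008 tolled the period for 360 days, extending the deadline to March 27, 2010.

March 27, 2010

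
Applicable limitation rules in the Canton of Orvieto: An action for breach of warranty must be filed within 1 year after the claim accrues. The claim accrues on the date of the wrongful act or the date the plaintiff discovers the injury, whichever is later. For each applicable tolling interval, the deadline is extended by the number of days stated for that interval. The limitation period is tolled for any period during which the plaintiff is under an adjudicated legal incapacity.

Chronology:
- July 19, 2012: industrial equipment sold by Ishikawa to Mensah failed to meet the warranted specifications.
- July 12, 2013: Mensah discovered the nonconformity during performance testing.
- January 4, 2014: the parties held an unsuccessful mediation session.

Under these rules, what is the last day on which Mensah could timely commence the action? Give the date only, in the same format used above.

Because discovery on July 12, 2013 post-dates the July 19, 2012 act, accrual under the later-of rule falls on July 12, 2013.
Adding the 1 year base period to July 12, 2013 gives a deadline of July 12, 2014, before any tolling.
Nothing else in the chronology tolls or restarts the period.

July 12, 2014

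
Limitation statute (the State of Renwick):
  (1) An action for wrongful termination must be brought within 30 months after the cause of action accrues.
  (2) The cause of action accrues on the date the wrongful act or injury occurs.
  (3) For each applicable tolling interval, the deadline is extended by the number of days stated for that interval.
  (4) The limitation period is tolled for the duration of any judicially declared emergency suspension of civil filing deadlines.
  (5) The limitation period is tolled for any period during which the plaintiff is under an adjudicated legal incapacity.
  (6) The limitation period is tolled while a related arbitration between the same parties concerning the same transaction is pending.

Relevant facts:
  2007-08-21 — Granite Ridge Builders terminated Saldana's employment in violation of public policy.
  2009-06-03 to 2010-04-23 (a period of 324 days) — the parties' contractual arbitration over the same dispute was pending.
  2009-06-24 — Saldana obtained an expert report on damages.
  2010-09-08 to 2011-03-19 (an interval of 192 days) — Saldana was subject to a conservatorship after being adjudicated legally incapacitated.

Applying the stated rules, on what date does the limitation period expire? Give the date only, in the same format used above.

2011-07-22

The limitation period began to run on 2007-08-21.
Adding the 30 months base period to 2007-08-21 gives a deadline of 2010-02-21, before any tolling.
The period was tolled for 324 days by the pending related arbitration (2009-06-03 to 2010-04-23), pushing the deadline to 2011-01-11.
The plaintiff's legal incapacity from 2010-09-08 to 2011-03-19 tolled the period for 192 days, extending the deadline to 2011-07-22.
Nothing else in the chronology tolls or restarts the period.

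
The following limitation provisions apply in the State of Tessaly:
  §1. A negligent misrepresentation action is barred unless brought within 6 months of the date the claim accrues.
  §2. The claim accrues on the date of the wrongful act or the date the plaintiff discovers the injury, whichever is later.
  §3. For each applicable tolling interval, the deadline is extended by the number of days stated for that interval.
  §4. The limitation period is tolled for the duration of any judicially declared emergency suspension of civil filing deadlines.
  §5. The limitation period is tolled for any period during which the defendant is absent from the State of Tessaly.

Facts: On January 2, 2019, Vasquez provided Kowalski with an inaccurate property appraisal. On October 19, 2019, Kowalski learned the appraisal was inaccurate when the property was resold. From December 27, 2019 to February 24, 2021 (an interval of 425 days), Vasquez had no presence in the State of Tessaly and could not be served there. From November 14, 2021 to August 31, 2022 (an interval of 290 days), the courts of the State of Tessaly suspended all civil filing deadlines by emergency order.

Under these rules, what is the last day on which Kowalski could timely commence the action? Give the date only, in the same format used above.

Because discovery on October 19, 2019 post-dates the January 2, 2019 act, accrual under the later-of rule falls on October 19, 2019.
Adding the 6 months base period to October 19, 2019 gives a deadline of April 19, 2020, before any tolling.
The defendant's absence from the jurisdiction from December 27, 2019 to February 24, 2021 tolled the period for 425 days, extending the deadline to June 18, 2021.
The emergency suspension of filing deadlines from November 14, 2021 to August 31, 2022 began after the period had already run on June 18, 2021, so it has no tolling effect.

June 18, 2021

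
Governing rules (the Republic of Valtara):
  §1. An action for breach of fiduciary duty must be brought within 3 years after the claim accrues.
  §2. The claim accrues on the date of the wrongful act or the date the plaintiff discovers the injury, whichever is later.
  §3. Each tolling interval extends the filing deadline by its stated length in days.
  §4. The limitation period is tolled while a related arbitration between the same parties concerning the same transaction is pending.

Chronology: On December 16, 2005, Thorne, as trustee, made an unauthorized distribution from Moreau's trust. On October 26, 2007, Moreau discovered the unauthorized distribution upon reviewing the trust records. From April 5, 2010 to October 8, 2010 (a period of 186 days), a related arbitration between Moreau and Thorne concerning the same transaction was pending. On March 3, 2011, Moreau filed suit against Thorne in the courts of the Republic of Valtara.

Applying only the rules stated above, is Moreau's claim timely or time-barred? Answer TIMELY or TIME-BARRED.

Because discovery on October 26, 2007 post-dates the December 16, 2005 act, accrual under the later-of rule falls on October 26, 2007.
Adding the 3 years base period to October 26, 2007 gives a deadline of October 26, 2010, before any tolling.
Because the pending related arbitration ran from April 5, 2010 to October 8, 2010, the deadline is extended by 186 days to April 30, 2011.
Filing on March 3, 2011 beat the April 30, 2011 deadline — the action is timely.

TIMELY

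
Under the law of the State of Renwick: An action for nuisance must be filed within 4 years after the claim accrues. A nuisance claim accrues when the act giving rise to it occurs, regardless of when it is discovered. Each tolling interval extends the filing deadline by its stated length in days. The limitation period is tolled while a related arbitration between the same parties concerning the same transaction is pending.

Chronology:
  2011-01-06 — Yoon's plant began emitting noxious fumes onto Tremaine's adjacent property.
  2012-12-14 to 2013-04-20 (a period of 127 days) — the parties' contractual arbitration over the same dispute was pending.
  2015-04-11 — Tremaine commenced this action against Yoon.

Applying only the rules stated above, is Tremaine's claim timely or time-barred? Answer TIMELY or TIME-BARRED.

The claim accrued on 2011-01-06, the date of the act.
The untolled deadline — 4 years after 2011-01-06 — is 2015-01-06.
The pending related arbitration from 2012-12-14 to 2013-04-20 tolled the period for 127 days, extending the deadline to 2015-05-13.
The 2015-04-11 filing precedes the 2015-05-13 deadline; the claim is timely.

TIMELY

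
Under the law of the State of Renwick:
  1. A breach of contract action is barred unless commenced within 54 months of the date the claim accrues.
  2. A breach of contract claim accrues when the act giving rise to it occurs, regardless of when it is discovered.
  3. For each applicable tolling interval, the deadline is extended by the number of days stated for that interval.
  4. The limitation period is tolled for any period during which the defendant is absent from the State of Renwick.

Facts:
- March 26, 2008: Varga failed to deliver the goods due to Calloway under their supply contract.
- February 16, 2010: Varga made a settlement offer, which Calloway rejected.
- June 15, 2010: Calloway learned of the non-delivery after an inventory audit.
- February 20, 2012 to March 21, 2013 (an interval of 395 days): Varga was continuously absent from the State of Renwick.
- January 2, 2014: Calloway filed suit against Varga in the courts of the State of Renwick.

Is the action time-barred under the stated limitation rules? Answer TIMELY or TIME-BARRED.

Because the rule ties accrual to occurrence, the claim accrued on March 26, 2008, not on the June 15, 2010 discovery date.
54 months from March 26, 2008 is September 26, 2012.
The defendant's absence from the jurisdiction from February 20, 2012 to March 21, 2013 tolled the period for 395 days, extending the deadline to October 26, 2013.
The other events in the timeline have no effect on the limitation period under the stated rules.
Calloway filed on January 2, 2014, after the October 26, 2013 deadline, so the action is time-barred.

TIME-BARRED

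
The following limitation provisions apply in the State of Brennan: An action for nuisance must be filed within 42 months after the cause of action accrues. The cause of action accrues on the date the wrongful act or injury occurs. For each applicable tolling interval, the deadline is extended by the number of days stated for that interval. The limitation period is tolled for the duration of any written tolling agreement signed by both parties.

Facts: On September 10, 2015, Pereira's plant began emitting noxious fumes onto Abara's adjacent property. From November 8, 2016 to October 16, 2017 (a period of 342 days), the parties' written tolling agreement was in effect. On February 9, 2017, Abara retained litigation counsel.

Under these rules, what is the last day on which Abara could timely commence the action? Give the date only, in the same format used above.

The claim accrued on September 10, 2015, when the wrongful act occurred.
Adding the 42 months base period to September 10, 2015 gives a deadline of March 10, 2019, before any tolling.
The period was tolled for 342 days by the written tolling agreement (November 8, 2016 to October 16, 2017), pushing the deadline to February 15, 2020.
None of the other events listed affects the running of the period under the stated rules.

February 15, 2020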